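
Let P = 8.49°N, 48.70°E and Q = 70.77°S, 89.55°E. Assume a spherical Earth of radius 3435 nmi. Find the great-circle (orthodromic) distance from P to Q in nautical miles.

cos σ = sin φ₁ sin φ₂ + cos φ₁ cos φ₂ cos Δλ
      = sin(8.49°)sin(-70.77°) + cos(8.49°)cos(-70.77°)cos(40.85°) = 0.1070
σ = 83.857° → d = Rσ = 3435·1.46358 = 5027 nmi

5027 nmi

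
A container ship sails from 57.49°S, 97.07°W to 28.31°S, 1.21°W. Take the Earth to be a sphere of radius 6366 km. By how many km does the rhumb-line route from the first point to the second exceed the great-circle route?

Great circle: cos σ = sin φ₁ sin φ₂ + cos φ₁ cos φ₂ cos Δλ,  σ = 1.2115 rad → d_gc = 7712.4 km
Rhumb line: Δψ = +0.7170, q = Δφ/Δψ = 0.7103, d_rh = R√(Δφ²+q²Δλ²) = 8231.2 km
Excess = 8231.2 − 7712.4 = 518.8 ≈ 519 km

519 km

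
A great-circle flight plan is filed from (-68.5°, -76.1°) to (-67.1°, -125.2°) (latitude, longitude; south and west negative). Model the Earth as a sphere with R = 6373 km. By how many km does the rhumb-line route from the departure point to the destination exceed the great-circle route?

54 km

Great circle: cos σ = sin φ₁ sin φ₂ + cos φ₁ cos φ₂ cos Δλ,  σ = 0.3161 rad → d_gc = 2014.4 km
Rhumb line: Δψ = +0.0647, q = Δφ/Δψ = 0.3777, d_rh = R√(Δφ²+q²Δλ²) = 2068.7 km
Excess = 2068.7 − 2014.4 = 54.3 ≈ 54 km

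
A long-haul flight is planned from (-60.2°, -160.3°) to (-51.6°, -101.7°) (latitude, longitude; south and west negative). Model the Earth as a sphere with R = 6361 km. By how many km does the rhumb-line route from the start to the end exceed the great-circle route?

Great circle: cos σ = sin φ₁ sin φ₂ + cos φ₁ cos φ₂ cos Δλ,  σ = 0.5719 rad → d_gc = 3637.6 km
Rhumb line: Δψ = +0.2691, q = Δφ/Δψ = 0.5578, d_rh = R√(Δφ²+q²Δλ²) = 3752.5 km
Excess = 3752.5 − 3637.6 = 114.9 ≈ 115 km

115 km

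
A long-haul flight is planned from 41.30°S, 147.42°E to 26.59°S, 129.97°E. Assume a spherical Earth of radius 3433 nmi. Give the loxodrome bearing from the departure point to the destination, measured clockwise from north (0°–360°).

315.6°

Δψ = ln[tan(π/4+φ₂/2)/tan(π/4+φ₁/2)] = +0.3111
Δλ = -0.3046 rad (taken the short way round)
course = atan2(Δλ, Δψ) = 315.61°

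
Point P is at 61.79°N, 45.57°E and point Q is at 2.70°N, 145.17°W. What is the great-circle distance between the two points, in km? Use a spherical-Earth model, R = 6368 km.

12780 km

cos σ = sin φ₁ sin φ₂ + cos φ₁ cos φ₂ cos Δλ
      = sin(61.79°)sin(2.70°) + cos(61.79°)cos(2.70°)cos(169.26°) = -0.4224
σ = 114.986° → d = Rσ = 6368·2.00688 = 12780 km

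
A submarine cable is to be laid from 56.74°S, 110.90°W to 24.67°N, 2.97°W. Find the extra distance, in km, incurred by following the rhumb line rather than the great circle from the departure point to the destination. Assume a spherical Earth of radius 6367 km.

363 km

Great circle: cos σ = sin φ₁ sin φ₂ + cos φ₁ cos φ₂ cos Δλ,  σ = 2.0972 rad → d_gc = 13353.0 km
Rhumb line: Δψ = +1.6529, q = Δφ/Δψ = 0.8596, d_rh = R√(Δφ²+q²Δλ²) = 13716.4 km
Excess = 13716.4 − 13353.0 = 363.4 ≈ 363 km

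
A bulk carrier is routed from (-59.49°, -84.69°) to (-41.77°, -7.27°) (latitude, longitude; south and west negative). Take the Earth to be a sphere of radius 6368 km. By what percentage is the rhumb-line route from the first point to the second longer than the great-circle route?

Great circle: σ = 0.8548 rad → d_gc = Rσ = 5443.3 km
Rhumb: Δφ = +0.3093, Δλ = +1.3512, Δψ = +0.4955, q = Δφ/Δψ = 0.6241 → d_rh = R√(Δφ²+q²Δλ²) = 5720.3 km
Excess = (5720.3 − 5443.3) / 5443.3 = 277.0 / 5443.3 = 5.09% ≈ 5.1%

5.1%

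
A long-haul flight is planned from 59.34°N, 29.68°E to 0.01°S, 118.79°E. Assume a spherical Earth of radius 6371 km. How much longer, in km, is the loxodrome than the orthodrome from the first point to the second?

Great circle: cos σ = sin φ₁ sin φ₂ + cos φ₁ cos φ₂ cos Δλ,  σ = 1.5630 rad → d_gc = 9958.0 km
Rhumb line: Δψ = -1.2943, q = Δφ/Δψ = 0.8003, d_rh = R√(Δφ²+q²Δλ²) = 10316.8 km
Excess = 10316.8 − 9958.0 = 358.8 ≈ 359 km

359 km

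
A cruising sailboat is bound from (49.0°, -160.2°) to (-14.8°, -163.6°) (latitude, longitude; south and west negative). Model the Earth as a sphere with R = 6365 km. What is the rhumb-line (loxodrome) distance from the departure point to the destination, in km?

Rhumb course C = atan2(Δλ, Δψ) with Δψ = ln[tan(π/4+φ₂/2)/tan(π/4+φ₁/2)] = -1.2450, Δλ = -0.0593 → C = 182.73°
d = R·|Δφ| / |cos C| = 6365·1.11352 / 0.99887 = 7096 km

7096 km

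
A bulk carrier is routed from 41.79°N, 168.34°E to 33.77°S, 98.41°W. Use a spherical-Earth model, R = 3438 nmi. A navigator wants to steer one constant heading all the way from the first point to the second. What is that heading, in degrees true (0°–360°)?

131.3°

Meridional parts: M(φ₁)=+0.8042, M(φ₂)=-0.6268 → ΔM = -1.4311;  Δλ = +1.6275 rad
tan C = Δλ / ΔM = -1.1373 → C = 131.32°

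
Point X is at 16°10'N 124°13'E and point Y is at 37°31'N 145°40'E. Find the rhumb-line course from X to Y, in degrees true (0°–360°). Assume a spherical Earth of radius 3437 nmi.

Δψ = ln[tan(π/4+φ₂/2)/tan(π/4+φ₁/2)] = +0.4213
Δλ = +0.3744 rad (taken the short way round)
course = atan2(Δλ, Δψ) = 41.62°

41.6°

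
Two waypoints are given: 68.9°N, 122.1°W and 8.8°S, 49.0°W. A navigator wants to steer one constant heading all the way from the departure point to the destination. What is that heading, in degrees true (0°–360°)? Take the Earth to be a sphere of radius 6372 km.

145.2°

Meridional parts: M(φ₁)=+1.6807, M(φ₂)=-0.1542 → ΔM = -1.8349;  Δλ = +1.2758 rad
tan C = Δλ / ΔM = -0.6953 → C = 145.19°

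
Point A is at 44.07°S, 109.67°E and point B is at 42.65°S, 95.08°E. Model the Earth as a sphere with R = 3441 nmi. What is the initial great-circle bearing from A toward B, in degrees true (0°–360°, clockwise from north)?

272.6°

N = sin Δλ·cos φ₂ = -0.1853;  D = cos φ₁ sin φ₂ − sin φ₁ cos φ₂ cos Δλ = +0.0083
initial course = atan2(N, D) = 272.56°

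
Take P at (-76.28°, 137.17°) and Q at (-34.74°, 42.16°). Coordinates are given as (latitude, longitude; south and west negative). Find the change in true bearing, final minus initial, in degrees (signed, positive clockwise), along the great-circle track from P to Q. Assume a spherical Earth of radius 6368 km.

At departure: θ₁ = atan2(sin Δλ cos φ₂, cos φ₁ sin φ₂ − sin φ₁ cos φ₂ cos Δλ) = 255.95°
At arrival: θ₂ = atan2(sin Δλ cos φ₁, −cos φ₂ sin φ₁ + sin φ₂ cos φ₁ cos Δλ) = 343.74°
Δθ = θ₂ − θ₁ = +87.8°

+87.8°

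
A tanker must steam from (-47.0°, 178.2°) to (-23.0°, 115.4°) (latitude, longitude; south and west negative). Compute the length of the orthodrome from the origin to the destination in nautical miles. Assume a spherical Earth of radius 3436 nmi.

3302 nmi

Haversine: a = sin²(Δφ/2)+cos φ₁ cos φ₂ sin²(Δλ/2) = 0.21364;  σ = 2·atan2(√a,√(1−a))
σ = 55.060° → d = Rσ = 3436·0.96098 = 3302 nmi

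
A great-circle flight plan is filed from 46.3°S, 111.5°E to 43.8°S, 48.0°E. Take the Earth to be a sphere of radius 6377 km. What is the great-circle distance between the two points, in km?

4864 km

cos σ = sin φ₁ sin φ₂ + cos φ₁ cos φ₂ cos Δλ
      = sin(-46.30°)sin(-43.80°) + cos(-46.30°)cos(-43.80°)cos(-63.50°) = 0.7229
σ = 43.706° → d = Rσ = 6377·0.76281 = 4864 km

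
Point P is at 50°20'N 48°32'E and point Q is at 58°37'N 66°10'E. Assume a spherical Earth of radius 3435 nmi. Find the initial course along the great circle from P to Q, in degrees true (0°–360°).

44.1°

N = sin Δλ·cos φ₂ = +0.1578;  D = cos φ₁ sin φ₂ − sin φ₁ cos φ₂ cos Δλ = +0.1629
initial course = atan2(N, D) = 44.08°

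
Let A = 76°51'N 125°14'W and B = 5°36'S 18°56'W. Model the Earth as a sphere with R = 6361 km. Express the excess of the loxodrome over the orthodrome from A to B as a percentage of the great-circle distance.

7.6%

Great circle: σ = 1.7300 rad → d_gc = Rσ = 11004.8 km
Rhumb: Δφ = -1.4390, Δλ = +1.8553, Δψ = -2.2584, q = Δφ/Δψ = 0.6372 → d_rh = R√(Δφ²+q²Δλ²) = 11846.2 km
Excess = (11846.2 − 11004.8) / 11004.8 = 841.4 / 11004.8 = 7.646% ≈ 7.6%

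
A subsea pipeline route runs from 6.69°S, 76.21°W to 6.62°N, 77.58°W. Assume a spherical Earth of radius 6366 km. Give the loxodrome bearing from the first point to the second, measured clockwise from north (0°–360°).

Meridional parts: M(φ₁)=-0.1170, M(φ₂)=+0.1158 → ΔM = +0.2328;  Δλ = -0.0239 rad
tan C = Δλ / ΔM = -0.1027 → C = 354.14°

354.1°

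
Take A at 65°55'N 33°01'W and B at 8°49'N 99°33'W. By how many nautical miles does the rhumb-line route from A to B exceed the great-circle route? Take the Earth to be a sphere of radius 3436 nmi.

113 nmi

Great circle: cos σ = sin φ₁ sin φ₂ + cos φ₁ cos φ₂ cos Δλ,  σ = 1.2656 rad → d_gc = 4348.5 nmi
Rhumb line: Δψ = -1.3905, q = Δφ/Δψ = 0.7167, d_rh = R√(Δφ²+q²Δλ²) = 4461.3 nmi
Excess = 4461.3 − 4348.5 = 112.8 ≈ 113 nmi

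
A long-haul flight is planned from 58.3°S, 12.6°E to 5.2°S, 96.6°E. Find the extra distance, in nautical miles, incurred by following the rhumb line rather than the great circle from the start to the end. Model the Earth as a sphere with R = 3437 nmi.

Great circle: cos σ = sin φ₁ sin φ₂ + cos φ₁ cos φ₂ cos Δλ,  σ = 1.4386 rad → d_gc = 4944.5 nmi
Rhumb line: Δψ = +1.1682, q = Δφ/Δψ = 0.7933, d_rh = R√(Δφ²+q²Δλ²) = 5111.4 nmi
Excess = 5111.4 − 4944.5 = 166.9 ≈ 167 nmi

167 nmi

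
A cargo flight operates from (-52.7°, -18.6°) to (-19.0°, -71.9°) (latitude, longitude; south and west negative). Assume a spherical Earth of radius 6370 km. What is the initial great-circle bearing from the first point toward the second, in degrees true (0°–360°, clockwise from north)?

288.4°

θ = atan2( sin Δλ·cos φ₂ ,  cos φ₁ sin φ₂ − sin φ₁ cos φ₂ cos Δλ )
  = atan2(-0.7581, +0.2522) = 288.40°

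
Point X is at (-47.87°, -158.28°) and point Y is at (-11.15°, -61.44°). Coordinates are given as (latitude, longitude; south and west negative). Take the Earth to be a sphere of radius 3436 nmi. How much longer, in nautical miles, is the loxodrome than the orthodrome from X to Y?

206 nmi

Great circle: cos σ = sin φ₁ sin φ₂ + cos φ₁ cos φ₂ cos Δλ,  σ = 1.5057 rad → d_gc = 5173.7 nmi
Rhumb line: Δψ = +0.7582, q = Δφ/Δψ = 0.8452, d_rh = R√(Δφ²+q²Δλ²) = 5380.0 nmi
Excess = 5380.0 − 5173.7 = 206.3 ≈ 206 nmi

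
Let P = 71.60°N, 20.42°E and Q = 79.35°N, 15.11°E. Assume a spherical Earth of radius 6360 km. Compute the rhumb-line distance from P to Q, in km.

872 km

Δψ = ln[tan(π/4+φ₂/2)/tan(π/4+φ₁/2)] = +0.5526;  Δφ = +0.1353 rad,  Δλ = -0.0927 rad
q = Δφ/Δψ = 0.2448
d = R·√(Δφ² + q²Δλ²) = 6360·0.13715 = 872 km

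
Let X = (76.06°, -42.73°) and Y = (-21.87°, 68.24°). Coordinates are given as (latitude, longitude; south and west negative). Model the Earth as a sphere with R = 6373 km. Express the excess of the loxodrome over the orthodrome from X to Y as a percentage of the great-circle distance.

6.7%

Great circle: σ = 2.0281 rad → d_gc = Rσ = 12925.2 km
Rhumb: Δφ = -1.7092, Δλ = +1.9368, Δψ = -2.4930, q = Δφ/Δψ = 0.6856 → d_rh = R√(Δφ²+q²Δλ²) = 13793.7 km
Excess = (13793.7 − 12925.2) / 12925.2 = 868.5 / 12925.2 = 6.72% ≈ 6.7%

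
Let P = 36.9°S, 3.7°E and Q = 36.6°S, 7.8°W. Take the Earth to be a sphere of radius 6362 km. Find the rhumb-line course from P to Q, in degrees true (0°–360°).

Meridional parts: M(φ₁)=-0.6938, M(φ₂)=-0.6873 → ΔM = +0.0065;  Δλ = -0.2007 rad
tan C = Δλ / ΔM = -30.7147 → C = 271.86°

271.9°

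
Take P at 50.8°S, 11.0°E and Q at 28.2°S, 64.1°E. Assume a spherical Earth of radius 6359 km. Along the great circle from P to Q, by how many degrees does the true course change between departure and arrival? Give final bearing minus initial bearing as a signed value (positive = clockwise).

Initial bearing θ₁ = atan2(sin Δλ cos φ₂, cos φ₁ sin φ₂ − sin φ₁ cos φ₂ cos Δλ) = 81.02°
Final bearing θ₂ = (initial bearing from the destination back to the start) + 180° = 45.10°
Δθ = θ₂ − θ₁ = -35.9°

-35.9°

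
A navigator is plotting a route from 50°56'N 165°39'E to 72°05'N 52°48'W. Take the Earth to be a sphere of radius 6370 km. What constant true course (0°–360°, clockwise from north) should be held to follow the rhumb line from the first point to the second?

71.8°

Meridional parts: M(φ₁)=+1.0363, M(φ₂)=+1.8474 → ΔM = +0.8112;  Δλ = +2.4705 rad
tan C = Δλ / ΔM = +3.0456 → C = 71.82°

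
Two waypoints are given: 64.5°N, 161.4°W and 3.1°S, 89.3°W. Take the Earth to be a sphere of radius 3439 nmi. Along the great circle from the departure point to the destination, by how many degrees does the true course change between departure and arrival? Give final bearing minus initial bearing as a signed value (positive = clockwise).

At departure: θ₁ = atan2(sin Δλ cos φ₂, cos φ₁ sin φ₂ − sin φ₁ cos φ₂ cos Δλ) = 107.54°
At arrival: θ₂ = atan2(sin Δλ cos φ₁, −cos φ₂ sin φ₁ + sin φ₂ cos φ₁ cos Δλ) = 155.73°
Δθ = θ₂ − θ₁ = +48.2°

+48.2°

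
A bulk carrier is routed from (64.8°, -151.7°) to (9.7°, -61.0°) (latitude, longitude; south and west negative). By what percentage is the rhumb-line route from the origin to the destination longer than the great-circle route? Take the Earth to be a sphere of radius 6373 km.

Great circle: σ = 1.4229 rad → d_gc = Rσ = 9068.3 km
Rhumb: Δφ = -0.9617, Δλ = +1.5830, Δψ = -1.3281, q = Δφ/Δψ = 0.7241 → d_rh = R√(Δφ²+q²Δλ²) = 9535.5 km
Excess = (9535.5 − 9068.3) / 9068.3 = 467.2 / 9068.3 = 5.152% ≈ 5.2%

5.2%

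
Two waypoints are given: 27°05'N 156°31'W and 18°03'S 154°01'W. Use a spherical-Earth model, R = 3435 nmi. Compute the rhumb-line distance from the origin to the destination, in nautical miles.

2710 nmi

Rhumb course C = atan2(Δλ, Δψ) with Δψ = ln[tan(π/4+φ₂/2)/tan(π/4+φ₁/2)] = -0.8117, Δλ = +0.0436 → C = 176.92°
d = R·|Δφ| / |cos C| = 3435·0.78773 / 0.99856 = 2710 nmi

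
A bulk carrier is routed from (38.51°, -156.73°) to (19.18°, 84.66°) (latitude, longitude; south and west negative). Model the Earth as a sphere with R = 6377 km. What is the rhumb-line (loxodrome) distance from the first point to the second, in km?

11675 km

Δψ = ln[tan(π/4+φ₂/2)/tan(π/4+φ₁/2)] = -0.3881;  Δφ = -0.3374 rad,  Δλ = -2.0701 rad
q = Δφ/Δψ = 0.8692
d = R·√(Δφ² + q²Δλ²) = 6377·1.83074 = 11675 km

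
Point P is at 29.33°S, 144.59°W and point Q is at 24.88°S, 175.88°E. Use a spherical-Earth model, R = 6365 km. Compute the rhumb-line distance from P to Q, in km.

Rhumb course C = atan2(Δλ, Δψ) with Δψ = ln[tan(π/4+φ₂/2)/tan(π/4+φ₁/2)] = +0.0873, Δλ = -0.6899 → C = 277.21°
d = R·|Δφ| / |cos C| = 6365·0.07767 / 0.12551 = 3939 km

3939 km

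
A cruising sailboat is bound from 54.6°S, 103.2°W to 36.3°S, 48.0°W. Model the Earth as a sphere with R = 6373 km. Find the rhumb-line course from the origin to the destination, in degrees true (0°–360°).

64.4°

Meridional parts: M(φ₁)=-1.1421, M(φ₂)=-0.6808 → ΔM = +0.4614;  Δλ = +0.9634 rad
tan C = Δλ / ΔM = +2.0882 → C = 64.41°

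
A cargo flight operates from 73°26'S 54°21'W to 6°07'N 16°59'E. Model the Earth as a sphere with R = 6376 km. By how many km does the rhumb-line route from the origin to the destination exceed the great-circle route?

Great circle: cos σ = sin φ₁ sin φ₂ + cos φ₁ cos φ₂ cos Δλ,  σ = 1.5822 rad → d_gc = 10088.0 km
Rhumb line: Δψ = +2.0339, q = Δφ/Δψ = 0.6826, d_rh = R√(Δφ²+q²Δλ²) = 10379.3 km
Excess = 10379.3 − 10088.0 = 291.3 ≈ 291 km

291 km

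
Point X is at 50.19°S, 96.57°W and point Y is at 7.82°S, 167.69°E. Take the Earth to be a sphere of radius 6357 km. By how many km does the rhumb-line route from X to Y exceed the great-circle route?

374 km

Great circle: cos σ = sin φ₁ sin φ₂ + cos φ₁ cos φ₂ cos Δλ,  σ = 1.5297 rad → d_gc = 9724.3 km
Rhumb line: Δψ = +0.8789, q = Δφ/Δψ = 0.8413, d_rh = R√(Δφ²+q²Δλ²) = 10098.1 km
Excess = 10098.1 − 9724.3 = 373.8 ≈ 374 km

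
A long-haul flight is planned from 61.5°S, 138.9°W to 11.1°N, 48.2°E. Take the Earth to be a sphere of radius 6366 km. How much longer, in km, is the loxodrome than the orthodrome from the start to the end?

Great circle: cos σ = sin φ₁ sin φ₂ + cos φ₁ cos φ₂ cos Δλ,  σ = 2.2573 rad → d_gc = 14369.9 km
Rhumb line: Δψ = +1.5655, q = Δφ/Δψ = 0.8094, d_rh = R√(Δφ²+q²Δλ²) = 17516.7 km
Excess = 17516.7 − 14369.9 = 3146.8 ≈ 3147 km

3147 km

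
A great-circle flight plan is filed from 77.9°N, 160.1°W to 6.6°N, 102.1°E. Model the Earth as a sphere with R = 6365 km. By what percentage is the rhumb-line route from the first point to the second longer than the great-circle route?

Great circle: σ = 1.4866 rad → d_gc = Rσ = 9462.0 km
Rhumb: Δφ = -1.2444, Δλ = -1.7069, Δψ = -2.1290, q = Δφ/Δψ = 0.5845 → d_rh = R√(Δφ²+q²Δλ²) = 10152.2 km
Excess = (10152.2 − 9462.0) / 9462.0 = 690.2 / 9462.0 = 7.29% ≈ 7.3%

7.3%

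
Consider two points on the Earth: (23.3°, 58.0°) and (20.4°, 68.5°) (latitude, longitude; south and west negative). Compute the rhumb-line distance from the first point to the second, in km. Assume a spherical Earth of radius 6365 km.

1129 km

Rhumb course C = atan2(Δλ, Δψ) with Δψ = ln[tan(π/4+φ₂/2)/tan(π/4+φ₁/2)] = -0.0545, Δλ = +0.1833 → C = 106.57°
d = R·|Δφ| / |cos C| = 6365·0.05061 / 0.28524 = 1129 km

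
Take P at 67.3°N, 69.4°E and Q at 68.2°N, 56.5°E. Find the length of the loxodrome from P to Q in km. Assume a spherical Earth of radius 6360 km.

Δψ = ln[tan(π/4+φ₂/2)/tan(π/4+φ₁/2)] = +0.0415;  Δφ = +0.0157 rad,  Δλ = -0.2251 rad
q = Δφ/Δψ = 0.3786
d = R·√(Δφ² + q²Δλ²) = 6360·0.08668 = 551 km

551 km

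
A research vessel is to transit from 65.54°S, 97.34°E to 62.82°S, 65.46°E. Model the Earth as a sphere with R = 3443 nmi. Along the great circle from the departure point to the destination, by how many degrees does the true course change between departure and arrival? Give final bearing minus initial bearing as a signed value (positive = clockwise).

At departure: θ₁ = atan2(sin Δλ cos φ₂, cos φ₁ sin φ₂ − sin φ₁ cos φ₂ cos Δλ) = 266.38°
At arrival: θ₂ = atan2(sin Δλ cos φ₁, −cos φ₂ sin φ₁ + sin φ₂ cos φ₁ cos Δλ) = 295.22°
Δθ = θ₂ − θ₁ = +28.8°

+28.8°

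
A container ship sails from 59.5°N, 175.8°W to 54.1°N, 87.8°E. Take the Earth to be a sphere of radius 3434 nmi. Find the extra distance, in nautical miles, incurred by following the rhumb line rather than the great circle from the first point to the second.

277 nmi

Great circle: cos σ = sin φ₁ sin φ₂ + cos φ₁ cos φ₂ cos Δλ,  σ = 0.8436 rad → d_gc = 2896.9 nmi
Rhumb line: Δψ = -0.1725, q = Δφ/Δψ = 0.5464, d_rh = R√(Δφ²+q²Δλ²) = 3173.5 nmi
Excess = 3173.5 − 2896.9 = 276.6 ≈ 277 nmi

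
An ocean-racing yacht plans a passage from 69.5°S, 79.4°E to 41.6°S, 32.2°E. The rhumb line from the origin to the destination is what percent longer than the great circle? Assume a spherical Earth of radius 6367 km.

2.0%

Great circle: σ = 0.6438 rad → d_gc = Rσ = 4099.1 km
Rhumb: Δφ = +0.4869, Δλ = -0.8238, Δψ = +0.9104, q = Δφ/Δψ = 0.5349 → d_rh = R√(Δφ²+q²Δλ²) = 4181.3 km
Excess = (4181.3 − 4099.1) / 4099.1 = 82.2 / 4099.1 = 2.01% ≈ 2.0%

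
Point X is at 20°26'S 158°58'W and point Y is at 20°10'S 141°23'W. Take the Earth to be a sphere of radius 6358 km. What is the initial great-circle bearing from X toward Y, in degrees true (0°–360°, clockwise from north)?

θ = atan2( sin Δλ·cos φ₂ ,  cos φ₁ sin φ₂ − sin φ₁ cos φ₂ cos Δλ )
  = atan2(+0.2836, -0.0107) = 92.15°

92.2°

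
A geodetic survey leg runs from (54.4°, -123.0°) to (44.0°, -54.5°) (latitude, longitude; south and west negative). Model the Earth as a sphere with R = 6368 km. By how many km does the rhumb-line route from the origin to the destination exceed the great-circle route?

Great circle: cos σ = sin φ₁ sin φ₂ + cos φ₁ cos φ₂ cos Δλ,  σ = 0.7694 rad → d_gc = 4899.8 km
Rhumb line: Δψ = -0.2792, q = Δφ/Δψ = 0.6501, d_rh = R√(Δφ²+q²Δλ²) = 5082.6 km
Excess = 5082.6 − 4899.8 = 182.8 ≈ 183 km

183 km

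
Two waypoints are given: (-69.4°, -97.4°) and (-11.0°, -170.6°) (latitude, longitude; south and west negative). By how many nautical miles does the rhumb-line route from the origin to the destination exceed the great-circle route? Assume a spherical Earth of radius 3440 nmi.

157 nmi

Great circle: cos σ = sin φ₁ sin φ₂ + cos φ₁ cos φ₂ cos Δλ,  σ = 1.2886 rad → d_gc = 4432.9 nmi
Rhumb line: Δψ = +1.5121, q = Δφ/Δψ = 0.6741, d_rh = R√(Δφ²+q²Δλ²) = 4590.3 nmi
Excess = 4590.3 − 4432.9 = 157.4 ≈ 157 nmi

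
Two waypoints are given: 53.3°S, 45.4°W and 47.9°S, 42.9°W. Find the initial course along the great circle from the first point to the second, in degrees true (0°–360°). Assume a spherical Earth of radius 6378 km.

θ = atan2( sin Δλ·cos φ₂ ,  cos φ₁ sin φ₂ − sin φ₁ cos φ₂ cos Δλ )
  = atan2(+0.0292, +0.0936) = 17.35°

17.4°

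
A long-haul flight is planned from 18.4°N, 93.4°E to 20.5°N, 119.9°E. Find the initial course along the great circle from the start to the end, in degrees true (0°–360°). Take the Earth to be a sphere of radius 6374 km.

N = sin Δλ·cos φ₂ = +0.4179;  D = cos φ₁ sin φ₂ − sin φ₁ cos φ₂ cos Δλ = +0.0677
initial course = atan2(N, D) = 80.80°

80.8°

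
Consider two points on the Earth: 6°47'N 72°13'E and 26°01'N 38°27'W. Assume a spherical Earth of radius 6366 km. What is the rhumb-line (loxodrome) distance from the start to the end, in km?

Rhumb course C = atan2(Δλ, Δψ) with Δψ = ln[tan(π/4+φ₂/2)/tan(π/4+φ₁/2)] = +0.3519, Δλ = -1.9315 → C = 280.32°
d = R·|Δφ| / |cos C| = 6366·0.33568 / 0.17922 = 11923 km

11923 km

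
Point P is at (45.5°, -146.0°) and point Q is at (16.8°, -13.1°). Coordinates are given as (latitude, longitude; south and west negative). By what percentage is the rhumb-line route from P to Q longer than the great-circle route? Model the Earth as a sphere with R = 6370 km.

10.3%

Great circle: σ = 1.8241 rad → d_gc = Rσ = 11619.5 km
Rhumb: Δφ = -0.5009, Δλ = +2.3195, Δψ = -0.5963, q = Δφ/Δψ = 0.8401 → d_rh = R√(Δφ²+q²Δλ²) = 12816.2 km
Excess = (12816.2 − 11619.5) / 11619.5 = 1196.7 / 11619.5 = 10.30% ≈ 10.3%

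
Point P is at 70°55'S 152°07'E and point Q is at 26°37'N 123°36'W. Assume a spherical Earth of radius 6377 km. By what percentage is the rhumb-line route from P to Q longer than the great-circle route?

2.7%

Great circle: σ = 1.9761 rad → d_gc = Rσ = 12601.5 km
Rhumb: Δφ = +1.7023, Δλ = +1.4710, Δψ = +2.2655, q = Δφ/Δψ = 0.7514 → d_rh = R√(Δφ²+q²Δλ²) = 12943.1 km
Excess = (12943.1 − 12601.5) / 12601.5 = 341.6 / 12601.5 = 2.71% ≈ 2.7%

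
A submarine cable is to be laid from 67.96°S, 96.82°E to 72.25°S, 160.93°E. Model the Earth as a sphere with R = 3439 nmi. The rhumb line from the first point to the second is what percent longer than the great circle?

4.8%

Great circle: σ = 0.3688 rad → d_gc = Rσ = 1268.4 nmi
Rhumb: Δφ = -0.0749, Δλ = +1.1189, Δψ = -0.2209, q = Δφ/Δψ = 0.3390 → d_rh = R√(Δφ²+q²Δλ²) = 1329.6 nmi
Excess = (1329.6 − 1268.4) / 1268.4 = 61.2 / 1268.4 = 4.82% ≈ 4.8%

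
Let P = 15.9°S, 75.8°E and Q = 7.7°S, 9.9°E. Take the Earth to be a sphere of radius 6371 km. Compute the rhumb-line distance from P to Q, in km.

7224 km

Rhumb course C = atan2(Δλ, Δψ) with Δψ = ln[tan(π/4+φ₂/2)/tan(π/4+φ₁/2)] = +0.1463, Δλ = -1.1502 → C = 277.25°
d = R·|Δφ| / |cos C| = 6371·0.14312 / 0.12622 = 7224 km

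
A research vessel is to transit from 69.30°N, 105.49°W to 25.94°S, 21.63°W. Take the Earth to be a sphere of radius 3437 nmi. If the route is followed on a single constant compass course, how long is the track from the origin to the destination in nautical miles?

6892 nmi

Δψ = ln[tan(π/4+φ₂/2)/tan(π/4+φ₁/2)] = -2.1693;  Δφ = -1.6623 rad,  Δλ = +1.4636 rad
q = Δφ/Δψ = 0.7663
d = R·√(Δφ² + q²Δλ²) = 3437·2.00521 = 6892 nmi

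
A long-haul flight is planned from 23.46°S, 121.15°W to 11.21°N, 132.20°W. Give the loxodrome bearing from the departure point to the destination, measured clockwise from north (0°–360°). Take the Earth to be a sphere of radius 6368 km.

Meridional parts: M(φ₁)=-0.4214, M(φ₂)=+0.1969 → ΔM = +0.6183;  Δλ = -0.1929 rad
tan C = Δλ / ΔM = -0.3119 → C = 342.68°

342.7°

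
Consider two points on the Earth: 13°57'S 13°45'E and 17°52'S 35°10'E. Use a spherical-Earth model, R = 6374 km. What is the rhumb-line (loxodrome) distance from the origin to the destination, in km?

2332 km

Δψ = ln[tan(π/4+φ₂/2)/tan(π/4+φ₁/2)] = -0.0711;  Δφ = -0.0684 rad,  Δλ = +0.3738 rad
q = Δφ/Δψ = 0.9615
d = R·√(Δφ² + q²Δλ²) = 6374·0.36584 = 2332 km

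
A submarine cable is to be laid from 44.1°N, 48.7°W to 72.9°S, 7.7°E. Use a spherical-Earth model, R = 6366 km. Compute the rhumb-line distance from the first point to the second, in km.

Δψ = ln[tan(π/4+φ₂/2)/tan(π/4+φ₁/2)] = -2.7542;  Δφ = -2.0420 rad,  Δλ = +0.9844 rad
q = Δφ/Δψ = 0.7414
d = R·√(Δφ² + q²Δλ²) = 6366·2.16854 = 13805 km

13805 km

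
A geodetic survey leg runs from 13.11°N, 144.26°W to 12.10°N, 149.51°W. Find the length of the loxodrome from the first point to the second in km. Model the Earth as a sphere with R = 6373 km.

Rhumb course C = atan2(Δλ, Δψ) with Δψ = ln[tan(π/4+φ₂/2)/tan(π/4+φ₁/2)] = -0.0181, Δλ = -0.0916 → C = 258.85°
d = R·|Δφ| / |cos C| = 6373·0.01763 / 0.19341 = 581 km

581 km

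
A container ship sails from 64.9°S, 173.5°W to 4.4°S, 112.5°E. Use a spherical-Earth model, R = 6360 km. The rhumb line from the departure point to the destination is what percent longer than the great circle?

3.0%

Great circle: σ = 1.3837 rad → d_gc = Rσ = 8800.0 km
Rhumb: Δφ = +1.0559, Δλ = -1.2915, Δψ = +1.4255, q = Δφ/Δψ = 0.7408 → d_rh = R√(Δφ²+q²Δλ²) = 9062.3 km
Excess = (9062.3 − 8800.0) / 8800.0 = 262.3 / 8800.0 = 2.98% ≈ 3.0%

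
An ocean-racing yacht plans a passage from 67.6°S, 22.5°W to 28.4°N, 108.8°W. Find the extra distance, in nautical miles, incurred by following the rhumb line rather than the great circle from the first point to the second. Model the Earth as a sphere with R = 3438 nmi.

164 nmi

Great circle: cos σ = sin φ₁ sin φ₂ + cos φ₁ cos φ₂ cos Δλ,  σ = 2.0022 rad → d_gc = 6883.4 nmi
Rhumb line: Δψ = +2.1368, q = Δφ/Δψ = 0.7841, d_rh = R√(Δφ²+q²Δλ²) = 7047.7 nmi
Excess = 7047.7 − 6883.4 = 164.3 ≈ 164 nmi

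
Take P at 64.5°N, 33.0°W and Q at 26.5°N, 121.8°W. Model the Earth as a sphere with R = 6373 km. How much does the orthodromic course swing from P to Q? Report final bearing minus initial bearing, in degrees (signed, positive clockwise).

-72.9°

At departure: θ₁ = atan2(sin Δλ cos φ₂, cos φ₁ sin φ₂ − sin φ₁ cos φ₂ cos Δλ) = 281.08°
At arrival: θ₂ = atan2(sin Δλ cos φ₁, −cos φ₂ sin φ₁ + sin φ₂ cos φ₁ cos Δλ) = 208.17°
Δθ = θ₂ − θ₁ = -72.9°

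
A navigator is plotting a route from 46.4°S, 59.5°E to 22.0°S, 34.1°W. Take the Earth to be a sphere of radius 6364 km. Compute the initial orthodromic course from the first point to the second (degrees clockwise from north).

θ = atan2( sin Δλ·cos φ₂ ,  cos φ₁ sin φ₂ − sin φ₁ cos φ₂ cos Δλ )
  = atan2(-0.9254, -0.3005) = 252.01°

252.0°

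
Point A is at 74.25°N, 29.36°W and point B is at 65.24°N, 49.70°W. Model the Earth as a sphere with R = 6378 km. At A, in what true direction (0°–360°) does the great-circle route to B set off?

N = sin Δλ·cos φ₂ = -0.1456;  D = cos φ₁ sin φ₂ − sin φ₁ cos φ₂ cos Δλ = -0.1315
initial course = atan2(N, D) = 227.91°

227.9°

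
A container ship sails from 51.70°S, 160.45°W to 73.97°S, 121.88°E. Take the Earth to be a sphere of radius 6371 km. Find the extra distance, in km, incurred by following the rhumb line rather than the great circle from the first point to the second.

Great circle: cos σ = sin φ₁ sin φ₂ + cos φ₁ cos φ₂ cos Δλ,  σ = 0.6587 rad → d_gc = 4196.37 km
Rhumb line: Δψ = -0.9027, q = Δφ/Δψ = 0.4306, d_rh = R√(Δφ²+q²Δλ²) = 4467.85 km
Excess = 4467.85 − 4196.37 = 271.48 ≈ 271 km

271 km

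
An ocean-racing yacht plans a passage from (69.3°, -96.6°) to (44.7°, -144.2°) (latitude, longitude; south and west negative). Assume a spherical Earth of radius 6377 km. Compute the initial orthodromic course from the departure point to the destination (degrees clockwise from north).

249.2°

θ = atan2( sin Δλ·cos φ₂ ,  cos φ₁ sin φ₂ − sin φ₁ cos φ₂ cos Δλ )
  = atan2(-0.5249, -0.1997) = 249.17°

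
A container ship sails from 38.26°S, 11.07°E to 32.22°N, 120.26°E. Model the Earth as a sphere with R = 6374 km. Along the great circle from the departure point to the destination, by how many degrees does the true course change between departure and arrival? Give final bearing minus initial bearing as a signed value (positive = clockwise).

At departure: θ₁ = atan2(sin Δλ cos φ₂, cos φ₁ sin φ₂ − sin φ₁ cos φ₂ cos Δλ) = 72.86°
At arrival: θ₂ = atan2(sin Δλ cos φ₁, −cos φ₂ sin φ₁ + sin φ₂ cos φ₁ cos Δλ) = 62.49°
Δθ = θ₂ − θ₁ = -10.4°

-10.4°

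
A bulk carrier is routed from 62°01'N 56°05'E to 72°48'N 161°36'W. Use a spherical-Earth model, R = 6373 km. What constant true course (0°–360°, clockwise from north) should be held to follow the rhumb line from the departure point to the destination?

Meridional parts: M(φ₁)=+1.3896, M(φ₂)=+1.8889 → ΔM = +0.4993;  Δλ = +2.4839 rad
tan C = Δλ / ΔM = +4.9747 → C = 78.63°

78.6°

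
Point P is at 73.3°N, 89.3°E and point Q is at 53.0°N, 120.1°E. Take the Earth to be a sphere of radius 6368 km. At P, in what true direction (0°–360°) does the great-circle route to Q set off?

N = sin Δλ·cos φ₂ = +0.3082;  D = cos φ₁ sin φ₂ − sin φ₁ cos φ₂ cos Δλ = -0.2656
initial course = atan2(N, D) = 130.76°

130.8°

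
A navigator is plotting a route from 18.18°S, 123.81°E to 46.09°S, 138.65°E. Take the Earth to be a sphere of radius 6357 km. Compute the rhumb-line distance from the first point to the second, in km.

Δψ = ln[tan(π/4+φ₂/2)/tan(π/4+φ₁/2)] = -0.5858;  Δφ = -0.4871 rad,  Δλ = +0.2590 rad
q = Δφ/Δψ = 0.8316
d = R·√(Δφ² + q²Δλ²) = 6357·0.53261 = 3386 km

3386 km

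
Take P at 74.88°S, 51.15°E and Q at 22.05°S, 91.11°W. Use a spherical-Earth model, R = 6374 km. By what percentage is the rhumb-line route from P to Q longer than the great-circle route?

Great circle: σ = 1.3987 rad → d_gc = Rσ = 8915.4 km
Rhumb: Δφ = +0.9221, Δλ = -2.4829, Δψ = +1.6248, q = Δφ/Δψ = 0.5675 → d_rh = R√(Δφ²+q²Δλ²) = 10733.1 km
Excess = (10733.1 − 8915.4) / 8915.4 = 1817.7 / 8915.4 = 20.39% ≈ 20.4%

20.4%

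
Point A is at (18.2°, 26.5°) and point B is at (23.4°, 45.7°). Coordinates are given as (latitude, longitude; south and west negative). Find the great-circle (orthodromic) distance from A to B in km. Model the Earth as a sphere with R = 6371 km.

cos σ = sin φ₁ sin φ₂ + cos φ₁ cos φ₂ cos Δλ
      = sin(18.20°)sin(23.40°) + cos(18.20°)cos(23.40°)cos(19.20°) = 0.9474
σ = 18.668° → d = Rσ = 6371·0.32582 = 2076 km

2076 km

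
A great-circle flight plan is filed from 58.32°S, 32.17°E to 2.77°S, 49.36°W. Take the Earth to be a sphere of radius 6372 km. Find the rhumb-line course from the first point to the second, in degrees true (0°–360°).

310.4°

Δψ = ln[tan(π/4+φ₂/2)/tan(π/4+φ₁/2)] = +1.2114
Δλ = -1.4230 rad (taken the short way round)
course = atan2(Δλ, Δψ) = 310.41°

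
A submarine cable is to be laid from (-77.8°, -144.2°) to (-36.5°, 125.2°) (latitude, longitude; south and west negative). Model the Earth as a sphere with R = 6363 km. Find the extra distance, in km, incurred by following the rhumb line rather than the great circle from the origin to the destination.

Great circle: cos σ = sin φ₁ sin φ₂ + cos φ₁ cos φ₂ cos Δλ,  σ = 0.9525 rad → d_gc = 6061.0 km
Rhumb line: Δψ = +1.5511, q = Δφ/Δψ = 0.4647, d_rh = R√(Δφ²+q²Δλ²) = 6549.9 km
Excess = 6549.9 − 6061.0 = 488.9 ≈ 489 km

489 km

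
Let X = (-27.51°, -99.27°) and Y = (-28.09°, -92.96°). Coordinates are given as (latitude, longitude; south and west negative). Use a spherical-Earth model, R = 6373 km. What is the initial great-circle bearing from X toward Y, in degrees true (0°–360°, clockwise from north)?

97.4°

N = sin Δλ·cos φ₂ = +0.0970;  D = cos φ₁ sin φ₂ − sin φ₁ cos φ₂ cos Δλ = -0.0126
initial course = atan2(N, D) = 97.40°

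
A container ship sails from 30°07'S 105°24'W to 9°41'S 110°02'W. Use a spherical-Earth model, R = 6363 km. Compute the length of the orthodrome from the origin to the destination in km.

Haversine: a = sin²(Δφ/2)+cos φ₁ cos φ₂ sin²(Δλ/2) = 0.03285;  σ = 2·atan2(√a,√(1−a))
σ = 20.886° → d = Rσ = 6363·0.36453 = 2319 km

2319 km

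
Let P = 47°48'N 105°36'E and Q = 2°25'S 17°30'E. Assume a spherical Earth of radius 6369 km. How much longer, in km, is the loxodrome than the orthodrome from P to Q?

Great circle: cos σ = sin φ₁ sin φ₂ + cos φ₁ cos φ₂ cos Δλ,  σ = 1.5798 rad → d_gc = 10061.6 km
Rhumb line: Δψ = -0.9945, q = Δφ/Δψ = 0.8813, d_rh = R√(Δφ²+q²Δλ²) = 10278.9 km
Excess = 10278.9 − 10061.6 = 217.3 ≈ 217 km

217 km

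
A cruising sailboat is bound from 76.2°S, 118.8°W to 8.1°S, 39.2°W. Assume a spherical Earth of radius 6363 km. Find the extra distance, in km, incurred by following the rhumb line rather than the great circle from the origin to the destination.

Great circle: cos σ = sin φ₁ sin φ₂ + cos φ₁ cos φ₂ cos Δλ,  σ = 1.3904 rad → d_gc = 8846.825 km
Rhumb line: Δψ = +1.9700, q = Δφ/Δψ = 0.6033, d_rh = R√(Δφ²+q²Δλ²) = 9254.332 km
Excess = 9254.332 − 8846.825 = 407.507 ≈ 408 km

408 km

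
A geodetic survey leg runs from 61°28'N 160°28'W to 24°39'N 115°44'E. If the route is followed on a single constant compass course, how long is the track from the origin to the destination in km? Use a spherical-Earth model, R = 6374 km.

Rhumb course C = atan2(Δλ, Δψ) with Δψ = ln[tan(π/4+φ₂/2)/tan(π/4+φ₁/2)] = -0.9252, Δλ = -1.4626 → C = 237.68°
d = R·|Δφ| / |cos C| = 6374·0.64257 / 0.53459 = 7661 km

7661 km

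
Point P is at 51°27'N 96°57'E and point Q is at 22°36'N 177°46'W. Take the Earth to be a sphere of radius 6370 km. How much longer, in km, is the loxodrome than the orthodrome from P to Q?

Great circle: cos σ = sin φ₁ sin φ₂ + cos φ₁ cos φ₂ cos Δλ,  σ = 1.2155 rad → d_gc = 7742.8 km
Rhumb line: Δψ = -0.6456, q = Δφ/Δψ = 0.7800, d_rh = R√(Δφ²+q²Δλ²) = 8060.9 km
Excess = 8060.9 − 7742.8 = 318.1 ≈ 318 km

318 km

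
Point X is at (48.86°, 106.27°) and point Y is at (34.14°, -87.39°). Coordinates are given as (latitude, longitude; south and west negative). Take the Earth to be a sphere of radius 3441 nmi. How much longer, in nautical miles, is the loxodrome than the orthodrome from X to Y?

Great circle: cos σ = sin φ₁ sin φ₂ + cos φ₁ cos φ₂ cos Δλ,  σ = 1.6775 rad → d_gc = 5772.2 nmi
Rhumb line: Δψ = -0.3455, q = Δφ/Δψ = 0.7436, d_rh = R√(Δφ²+q²Δλ²) = 7481.2 nmi
Excess = 7481.2 − 5772.2 = 1709.0 ≈ 1709 nmi

1709 nmi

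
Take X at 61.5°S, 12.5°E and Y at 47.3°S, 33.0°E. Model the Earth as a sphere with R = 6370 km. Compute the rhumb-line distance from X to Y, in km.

Δψ = ln[tan(π/4+φ₂/2)/tan(π/4+φ₁/2)] = +0.4312;  Δφ = +0.2478 rad,  Δλ = +0.3578 rad
q = Δφ/Δψ = 0.5747
d = R·√(Δφ² + q²Δλ²) = 6370·0.32204 = 2051 km

2051 km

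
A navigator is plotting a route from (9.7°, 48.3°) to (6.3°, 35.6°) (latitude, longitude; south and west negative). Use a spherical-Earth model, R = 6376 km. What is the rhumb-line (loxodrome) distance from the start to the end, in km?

Δψ = ln[tan(π/4+φ₂/2)/tan(π/4+φ₁/2)] = -0.0599;  Δφ = -0.0593 rad,  Δλ = -0.2217 rad
q = Δφ/Δψ = 0.9901
d = R·√(Δφ² + q²Δλ²) = 6376·0.22735 = 1450 km

1450 km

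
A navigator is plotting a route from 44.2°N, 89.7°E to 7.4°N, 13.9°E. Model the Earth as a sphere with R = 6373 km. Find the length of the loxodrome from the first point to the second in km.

Δψ = ln[tan(π/4+φ₂/2)/tan(π/4+φ₁/2)] = -0.7322;  Δφ = -0.6423 rad,  Δλ = -1.3230 rad
q = Δφ/Δψ = 0.8771
d = R·√(Δφ² + q²Δλ²) = 6373·1.32631 = 8453 km

8453 km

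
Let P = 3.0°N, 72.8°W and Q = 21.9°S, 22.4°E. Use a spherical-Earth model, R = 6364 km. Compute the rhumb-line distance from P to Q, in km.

Rhumb course C = atan2(Δλ, Δψ) with Δψ = ln[tan(π/4+φ₂/2)/tan(π/4+φ₁/2)] = -0.4443, Δλ = +1.6616 → C = 104.97°
d = R·|Δφ| / |cos C| = 6364·0.43459 / 0.25831 = 10707 km

10707 km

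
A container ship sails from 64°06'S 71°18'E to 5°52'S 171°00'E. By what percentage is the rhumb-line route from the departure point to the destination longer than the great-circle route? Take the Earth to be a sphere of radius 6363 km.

6.0%

Great circle: σ = 1.5521 rad → d_gc = Rσ = 9875.8 km
Rhumb: Δφ = +1.0164, Δλ = +1.7401, Δψ = +1.3673, q = Δφ/Δψ = 0.7433 → d_rh = R√(Δφ²+q²Δλ²) = 10467.1 km
Excess = (10467.1 − 9875.8) / 9875.8 = 591.3 / 9875.8 = 5.99% ≈ 6.0%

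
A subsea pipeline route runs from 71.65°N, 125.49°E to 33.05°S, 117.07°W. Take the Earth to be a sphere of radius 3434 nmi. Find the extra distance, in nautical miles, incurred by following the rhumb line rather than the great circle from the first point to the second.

Great circle: cos σ = sin φ₁ sin φ₂ + cos φ₁ cos φ₂ cos Δλ,  σ = 2.2643 rad → d_gc = 7775.6 nmi
Rhumb line: Δψ = -2.4349, q = Δφ/Δψ = 0.7505, d_rh = R√(Δφ²+q²Δλ²) = 8202.5 nmi
Excess = 8202.5 − 7775.6 = 426.9 ≈ 427 nmi

427 nmi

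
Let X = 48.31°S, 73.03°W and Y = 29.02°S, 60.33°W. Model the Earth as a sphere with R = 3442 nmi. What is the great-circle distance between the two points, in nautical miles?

cos σ = sin φ₁ sin φ₂ + cos φ₁ cos φ₂ cos Δλ
      = sin(-48.31°)sin(-29.02°) + cos(-48.31°)cos(-29.02°)cos(12.70°) = 0.9296
σ = 21.623° → d = Rσ = 3442·0.37739 = 1299 nmi

1299 nmi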